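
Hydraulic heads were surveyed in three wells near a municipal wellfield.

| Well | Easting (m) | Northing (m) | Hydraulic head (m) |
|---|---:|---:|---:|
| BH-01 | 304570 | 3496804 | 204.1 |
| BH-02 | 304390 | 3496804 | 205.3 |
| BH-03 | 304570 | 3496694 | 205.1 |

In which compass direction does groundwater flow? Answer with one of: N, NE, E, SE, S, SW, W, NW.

∂h/∂x = (205.3 − 204.1) / (304390 − 304570) = -0.006667
∂h/∂y = (205.1 − 204.1) / (3496694 − 3496804) = -0.009091
Flow = −∇h = (+0.006667 east, +0.009091 north), which points northeast.

NE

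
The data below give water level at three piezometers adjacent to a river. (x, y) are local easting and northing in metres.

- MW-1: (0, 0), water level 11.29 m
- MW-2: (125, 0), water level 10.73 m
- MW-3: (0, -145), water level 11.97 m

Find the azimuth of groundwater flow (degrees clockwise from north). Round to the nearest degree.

∂h/∂x = (10.73 − 11.29) / (125 − 0) = -0.004480
∂h/∂y = (11.97 − 11.29) / (-145 − 0) = -0.004690
Flow direction (−∇h) has components (+0.004480 E, +0.004690 N).
Azimuth = atan2(E, N) = atan2(+0.004480, +0.004690) = 43.7° ≈ 044°.

044°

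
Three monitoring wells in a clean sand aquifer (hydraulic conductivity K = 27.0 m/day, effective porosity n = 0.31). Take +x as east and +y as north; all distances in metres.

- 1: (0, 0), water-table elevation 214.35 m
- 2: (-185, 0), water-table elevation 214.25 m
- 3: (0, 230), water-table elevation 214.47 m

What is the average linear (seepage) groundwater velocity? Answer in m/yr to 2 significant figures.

∂h/∂x = (214.25 − 214.35) / (-185 − 0) = +0.0005405
∂h/∂y = (214.47 − 214.35) / (230 − 0) = +0.0005217
|∇h| = √(0.0005405² + 0.0005217²) = 0.0007512
Seepage velocity v = K·i/n = 27.0 × 0.0007512 / 0.31 = 0.06543 m/day = 23.9 m/yr.

24 m/yr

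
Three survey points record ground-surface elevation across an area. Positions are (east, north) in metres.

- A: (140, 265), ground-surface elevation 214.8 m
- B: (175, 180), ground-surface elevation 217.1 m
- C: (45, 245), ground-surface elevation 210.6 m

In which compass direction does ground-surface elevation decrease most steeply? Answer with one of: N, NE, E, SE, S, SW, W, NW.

W

Taking A as reference: B−A = (35, -85, +2.3); C−A = (-95, -20, -4.2).
Determinant of the coordinate differences = 35·(-20) − (-95)·(-85) = -8775.
∂z/∂x = [(+2.3)·(-20) − (-4.2)·(-85)] / -8775 = +0.04593
∂z/∂y = [35·(-4.2) − (-95)·(+2.3)] / -8775 = -0.008148
Steepest decrease is along −∇f = (-0.04593 E, +0.008148 N) → west.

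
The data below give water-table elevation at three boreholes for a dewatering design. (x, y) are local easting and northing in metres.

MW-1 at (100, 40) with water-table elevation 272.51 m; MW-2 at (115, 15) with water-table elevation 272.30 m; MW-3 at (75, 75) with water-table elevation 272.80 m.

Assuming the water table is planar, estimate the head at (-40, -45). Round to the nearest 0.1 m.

With h = a·x + b·y + c and MW-1 as origin, the differences give:
  15·a + (-25)·b = -0.21
  (-25)·a + 35·b = +0.29
Eliminate b (×35 and ×(-25), subtract): -100·a = -0.100 → a = ∂h/∂x = +0.0010000
Back-substitute: b = ∂h/∂y = +0.009000.
h(-40, -45) = 272.51 + (+0.0010000)·(-140) + (+0.009000)·(-85) = 272.51 -0.140 -0.765 = 271.605 m.

271.6 m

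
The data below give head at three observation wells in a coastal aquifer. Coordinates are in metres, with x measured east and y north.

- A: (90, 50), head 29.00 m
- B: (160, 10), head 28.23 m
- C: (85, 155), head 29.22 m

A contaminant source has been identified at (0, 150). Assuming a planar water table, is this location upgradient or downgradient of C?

upgradient

With h = a·x + b·y + c and A as origin, the differences give:
  70·a + (-40)·b = -0.77
  (-5)·a + 105·b = +0.22
Eliminate b (×105 and ×(-40), subtract): 7150·a = -72.050 → a = ∂h/∂x = -0.01008
Back-substitute: b = ∂h/∂y = +0.001615.
Head at (0, 150) = 29.00 + (-0.01008)·(-90) + (+0.001615)·(100) = 30.07 m.
That is higher than the 29.22 m at C, so the point is upgradient.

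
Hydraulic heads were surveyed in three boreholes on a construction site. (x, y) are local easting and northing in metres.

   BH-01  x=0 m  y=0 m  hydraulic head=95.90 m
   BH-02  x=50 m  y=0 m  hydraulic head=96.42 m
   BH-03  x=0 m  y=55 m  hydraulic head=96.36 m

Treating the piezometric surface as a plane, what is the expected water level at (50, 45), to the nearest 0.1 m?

∂h/∂x = (96.42 − 95.90) / (50 − 0) = +0.01040
∂h/∂y = (96.36 − 95.90) / (55 − 0) = +0.008364
h(50, 45) = 95.90 + (+0.01040)·(50) + (+0.008364)·(45) = 95.90 +0.520 +0.376 = 96.796 m.

96.8 m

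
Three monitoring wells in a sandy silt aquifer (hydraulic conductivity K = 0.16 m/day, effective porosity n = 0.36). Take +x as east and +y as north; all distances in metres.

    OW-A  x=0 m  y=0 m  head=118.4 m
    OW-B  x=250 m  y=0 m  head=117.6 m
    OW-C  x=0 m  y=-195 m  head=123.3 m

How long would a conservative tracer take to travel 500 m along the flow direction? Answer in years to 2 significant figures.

∂h/∂x = (117.6 − 118.4) / (250 − 0) = -0.003200
∂h/∂y = (123.3 − 118.4) / (-195 − 0) = -0.02513
|∇h| = √(-0.003200² + -0.02513²) = 0.02533
Seepage velocity v = K·i/n = 0.16 × 0.02533 / 0.36 = 0.01126 m/day.
t = 500 / 0.01126 = 4.44e+04 days = 122 years.

120 years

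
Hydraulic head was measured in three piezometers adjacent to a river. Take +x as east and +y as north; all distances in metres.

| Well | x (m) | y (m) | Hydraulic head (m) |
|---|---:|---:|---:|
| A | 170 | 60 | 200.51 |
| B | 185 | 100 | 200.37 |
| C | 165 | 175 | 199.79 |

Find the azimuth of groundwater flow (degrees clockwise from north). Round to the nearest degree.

Three-point gradient (reference A): Δ to B = (15, 40, -0.14), Δ to C = (-5, 115, -0.72).
∂h/∂x = +0.006597, ∂h/∂y = -0.005974 (det = 1925).
Flow direction (−∇h) has components (-0.006597 E, +0.005974 N).
Azimuth = atan2(E, N) = atan2(-0.006597, +0.005974) = 312.2° ≈ 312°.

312°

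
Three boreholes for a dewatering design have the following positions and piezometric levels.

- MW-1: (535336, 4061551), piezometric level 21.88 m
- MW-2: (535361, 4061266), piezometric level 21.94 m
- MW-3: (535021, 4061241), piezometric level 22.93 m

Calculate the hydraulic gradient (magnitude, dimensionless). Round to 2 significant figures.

Taking MW-1 as reference: MW-2−MW-1 = (25, -285, +0.06); MW-3−MW-1 = (-315, -310, +1.05).
Solve a·Δx + b·Δy = Δh: det = 25·(-310) − (-315)·(-285) = -97525.
∂h/∂x = [(+0.06)·(-310) − (+1.05)·(-285)] / -97525 = -0.002878
∂h/∂y = [25·(+1.05) − (-315)·(+0.06)] / -97525 = -0.0004630
|∇h| = √(-0.002878² + -0.0004630²) = 0.002915

0.0029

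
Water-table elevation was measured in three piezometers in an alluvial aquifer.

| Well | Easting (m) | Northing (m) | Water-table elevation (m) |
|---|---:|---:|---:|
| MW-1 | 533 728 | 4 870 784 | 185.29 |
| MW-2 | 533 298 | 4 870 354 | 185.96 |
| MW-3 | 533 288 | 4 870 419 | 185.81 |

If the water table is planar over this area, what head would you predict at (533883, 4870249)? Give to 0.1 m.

186.6 m

Three-point gradient (reference MW-1): Δ to MW-2 = (-430, -430, +0.67), Δ to MW-3 = (-440, -365, +0.52).
∂h/∂x = +0.0006496, ∂h/∂y = -0.002208 (det = -32250).
h(533883, 4870249) = 185.29 + (+0.0006496)·(155) + (-0.002208)·(-535) = 185.29 +0.101 +1.181 = 186.572 m.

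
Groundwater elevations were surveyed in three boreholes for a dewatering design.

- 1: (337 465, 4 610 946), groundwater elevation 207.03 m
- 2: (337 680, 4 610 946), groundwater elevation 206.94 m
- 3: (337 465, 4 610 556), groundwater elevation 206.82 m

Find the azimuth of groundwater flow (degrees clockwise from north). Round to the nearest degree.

∂h/∂x = (206.94 − 207.03) / (337680 − 337465) = -0.0004186
∂h/∂y = (206.82 − 207.03) / (4610556 − 4610946) = +0.0005385
Flow direction (−∇h) has components (+0.0004186 E, -0.0005385 N).
Azimuth = atan2(E, N) = atan2(+0.0004186, -0.0005385) = 142.1° ≈ 142°.

142°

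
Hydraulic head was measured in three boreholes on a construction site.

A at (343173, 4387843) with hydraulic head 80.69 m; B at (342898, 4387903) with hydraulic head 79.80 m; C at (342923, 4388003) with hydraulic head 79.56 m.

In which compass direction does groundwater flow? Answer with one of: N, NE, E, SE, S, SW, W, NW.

NW

Taking A as reference: B−A = (-275, 60, -0.89); C−A = (-250, 160, -1.13).
Solve a·Δx + b·Δy = Δh: det = (-275)·160 − (-250)·60 = -29000.
∂h/∂x = [(-0.89)·160 − (-1.13)·60] / -29000 = +0.002572
∂h/∂y = [(-275)·(-1.13) − (-250)·(-0.89)] / -29000 = -0.003043
Flow = −∇h = (-0.002572 east, +0.003043 north), which points northwest.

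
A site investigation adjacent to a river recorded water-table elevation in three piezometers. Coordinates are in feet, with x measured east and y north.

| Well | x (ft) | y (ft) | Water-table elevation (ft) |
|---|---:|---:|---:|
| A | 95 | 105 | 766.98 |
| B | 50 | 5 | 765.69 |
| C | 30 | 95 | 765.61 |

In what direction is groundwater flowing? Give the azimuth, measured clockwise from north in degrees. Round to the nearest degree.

260°

Differences from A: to B (Δx, Δy, Δh) = (-45, -100, -1.29); to C = (-65, -10, -1.37).
Determinant of the coordinate differences = (-45)·(-10) − (-65)·(-100) = -6050.
∂h/∂x = [(-1.29)·(-10) − (-1.37)·(-100)] / -6050 = +0.02051
∂h/∂y = [(-45)·(-1.37) − (-65)·(-1.29)] / -6050 = +0.003669
Flow direction (−∇h) has components (-0.02051 E, -0.003669 N).
Azimuth = atan2(E, N) = atan2(-0.02051, -0.003669) = 259.9° ≈ 260°.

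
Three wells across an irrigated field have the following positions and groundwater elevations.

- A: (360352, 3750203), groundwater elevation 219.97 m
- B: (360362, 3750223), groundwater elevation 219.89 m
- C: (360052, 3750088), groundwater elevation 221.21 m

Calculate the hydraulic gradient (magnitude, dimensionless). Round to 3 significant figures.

0.00401

With h = a·x + b·y + c and A as origin, the differences give:
  10·a + 20·b = -0.08
  (-300)·a + (-115)·b = +1.24
Eliminate b (×(-115) and ×20, subtract): 4850·a = -15.600 → a = ∂h/∂x = -0.003216
Back-substitute: b = ∂h/∂y = -0.002392.
|∇h| = √(-0.003216² + -0.002392²) = 0.004008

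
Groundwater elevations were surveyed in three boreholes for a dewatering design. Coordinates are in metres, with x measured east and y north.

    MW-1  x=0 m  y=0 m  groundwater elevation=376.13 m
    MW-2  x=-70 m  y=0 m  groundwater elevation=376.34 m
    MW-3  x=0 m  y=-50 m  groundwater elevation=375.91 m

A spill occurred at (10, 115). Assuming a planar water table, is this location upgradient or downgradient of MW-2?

upgradient

∂h/∂x = (376.34 − 376.13) / (-70 − 0) = -0.003000
∂h/∂y = (375.91 − 376.13) / (-50 − 0) = +0.004400
Head at (10, 115) = 376.13 + (-0.003000)·(10) + (+0.004400)·(115) = 376.61 m.
That is higher than the 376.34 m at MW-2, so the point is upgradient.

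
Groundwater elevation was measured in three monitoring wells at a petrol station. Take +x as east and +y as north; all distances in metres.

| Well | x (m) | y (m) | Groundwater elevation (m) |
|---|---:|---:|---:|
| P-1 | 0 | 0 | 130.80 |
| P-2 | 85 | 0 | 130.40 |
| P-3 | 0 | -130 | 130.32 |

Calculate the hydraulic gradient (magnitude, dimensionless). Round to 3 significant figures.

0.00598

∂h/∂x = (130.40 − 130.80) / (85 − 0) = -0.004706
∂h/∂y = (130.32 − 130.80) / (-130 − 0) = +0.003692
|∇h| = √(-0.004706² + 0.003692²) = 0.005981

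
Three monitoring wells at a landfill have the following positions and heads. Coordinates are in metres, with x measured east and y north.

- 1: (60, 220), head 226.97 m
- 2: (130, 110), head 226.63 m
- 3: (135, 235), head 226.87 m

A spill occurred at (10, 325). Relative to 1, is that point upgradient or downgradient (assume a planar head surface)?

upgradient

Three-point gradient (reference 1): Δ to 2 = (70, -110, -0.34), Δ to 3 = (75, 15, -0.10).
∂h/∂x = -0.001731, ∂h/∂y = +0.001989 (det = 9300).
Head at (10, 325) = 226.97 + (-0.001731)·(-50) + (+0.001989)·(105) = 227.27 m.
That is higher than the 226.97 m at 1, so the point is upgradient.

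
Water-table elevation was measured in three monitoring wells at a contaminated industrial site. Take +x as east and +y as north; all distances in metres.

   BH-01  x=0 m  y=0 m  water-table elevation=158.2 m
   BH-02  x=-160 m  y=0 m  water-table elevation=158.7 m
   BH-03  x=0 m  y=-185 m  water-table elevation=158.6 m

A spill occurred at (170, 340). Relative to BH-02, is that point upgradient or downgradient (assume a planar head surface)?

∂h/∂x = (158.7 − 158.2) / (-160 − 0) = -0.003125
∂h/∂y = (158.6 − 158.2) / (-185 − 0) = -0.002162
Head at (170, 340) = 158.2 + (-0.003125)·(170) + (-0.002162)·(340) = 156.93 m.
That is lower than the 158.7 m at BH-02, so the point is downgradient.

downgradient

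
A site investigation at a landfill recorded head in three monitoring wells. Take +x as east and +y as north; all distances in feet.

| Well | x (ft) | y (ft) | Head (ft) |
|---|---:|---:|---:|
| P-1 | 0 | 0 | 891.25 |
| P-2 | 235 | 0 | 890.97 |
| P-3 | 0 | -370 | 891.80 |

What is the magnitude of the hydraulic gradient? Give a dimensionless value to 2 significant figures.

0.0019

∂h/∂x = (890.97 − 891.25) / (235 − 0) = -0.001191
∂h/∂y = (891.80 − 891.25) / (-370 − 0) = -0.001486
|∇h| = √(-0.001191² + -0.001486²) = 0.001904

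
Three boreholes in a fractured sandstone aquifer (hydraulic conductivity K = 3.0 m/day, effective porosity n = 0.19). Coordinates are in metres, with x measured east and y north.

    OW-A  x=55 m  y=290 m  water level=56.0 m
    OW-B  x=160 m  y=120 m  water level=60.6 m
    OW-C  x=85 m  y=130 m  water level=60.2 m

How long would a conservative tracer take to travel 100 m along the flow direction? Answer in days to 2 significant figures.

With h = a·x + b·y + c and OW-A as origin, the differences give:
  105·a + (-170)·b = +4.6
  30·a + (-160)·b = +4.2
Eliminate b (×(-160) and ×(-170), subtract): -11700·a = -22.00 → a = ∂h/∂x = +0.001880
Back-substitute: b = ∂h/∂y = -0.02590.
|∇h| = √(0.001880² + -0.02590²) = 0.02597
Seepage velocity v = K·i/n = 3.0 × 0.02597 / 0.19 = 0.4101 m/day.
t = 100 / 0.4101 = 243.8 days.

240 days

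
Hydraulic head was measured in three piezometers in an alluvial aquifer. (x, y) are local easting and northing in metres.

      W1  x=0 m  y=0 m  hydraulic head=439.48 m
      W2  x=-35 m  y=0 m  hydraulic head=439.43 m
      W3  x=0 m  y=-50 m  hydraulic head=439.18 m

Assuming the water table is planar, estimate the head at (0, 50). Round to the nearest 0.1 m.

∂h/∂x = (439.43 − 439.48) / (-35 − 0) = +0.001429
∂h/∂y = (439.18 − 439.48) / (-50 − 0) = +0.006000
h(0, 50) = 439.48 + (+0.001429)·(0) + (+0.006000)·(50) = 439.48 +0.000 +0.300 = 439.780 m.

439.8 m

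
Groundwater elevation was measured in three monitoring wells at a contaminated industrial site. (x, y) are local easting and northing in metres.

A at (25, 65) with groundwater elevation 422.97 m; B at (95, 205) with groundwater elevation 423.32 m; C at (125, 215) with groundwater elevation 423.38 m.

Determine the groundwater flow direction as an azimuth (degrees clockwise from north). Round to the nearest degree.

218°

Differences from A: to B (Δx, Δy, Δh) = (70, 140, +0.35); to C = (100, 150, +0.41).
Determinant of the coordinate differences = 70·150 − 100·140 = -3500.
∂h/∂x = [(+0.35)·150 − (+0.41)·140] / -3500 = +0.001400
∂h/∂y = [70·(+0.41) − 100·(+0.35)] / -3500 = +0.001800
Flow direction (−∇h) has components (-0.001400 E, -0.001800 N).
Azimuth = atan2(E, N) = atan2(-0.001400, -0.001800) = 217.9° ≈ 218°.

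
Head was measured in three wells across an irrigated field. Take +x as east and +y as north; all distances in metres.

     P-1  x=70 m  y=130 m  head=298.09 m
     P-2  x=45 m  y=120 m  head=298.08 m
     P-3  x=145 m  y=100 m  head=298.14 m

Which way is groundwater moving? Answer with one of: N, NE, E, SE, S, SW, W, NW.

NW

Taking P-1 as reference: P-2−P-1 = (-25, -10, -0.01); P-3−P-1 = (75, -30, +0.05).
Solve a·Δx + b·Δy = Δh: det = (-25)·(-30) − 75·(-10) = 1500.
∂h/∂x = [(-0.01)·(-30) − (+0.05)·(-10)] / 1500 = +0.0005333
∂h/∂y = [(-25)·(+0.05) − 75·(-0.01)] / 1500 = -0.0003333
Flow = −∇h = (-0.0005333 east, +0.0003333 north), which points northwest.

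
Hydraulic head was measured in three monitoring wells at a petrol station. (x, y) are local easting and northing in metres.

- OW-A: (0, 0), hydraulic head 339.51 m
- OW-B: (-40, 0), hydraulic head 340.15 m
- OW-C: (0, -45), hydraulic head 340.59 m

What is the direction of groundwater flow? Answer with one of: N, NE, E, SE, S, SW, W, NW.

∂h/∂x = (340.15 − 339.51) / (-40 − 0) = -0.01600
∂h/∂y = (340.59 − 339.51) / (-45 − 0) = -0.02400
Flow = −∇h = (+0.01600 east, +0.02400 north), which points northeast.

NE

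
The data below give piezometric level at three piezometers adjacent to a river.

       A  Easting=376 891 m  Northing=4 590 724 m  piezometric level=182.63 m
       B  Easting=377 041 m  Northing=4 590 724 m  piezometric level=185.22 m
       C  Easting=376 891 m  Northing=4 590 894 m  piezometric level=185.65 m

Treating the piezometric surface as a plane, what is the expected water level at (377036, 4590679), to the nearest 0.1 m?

184.3 m

∂h/∂x = (185.22 − 182.63) / (377041 − 376891) = +0.01727
∂h/∂y = (185.65 − 182.63) / (4590894 − 4590724) = +0.01776
h(377036, 4590679) = 182.63 + (+0.01727)·(145) + (+0.01776)·(-45) = 182.63 +2.504 -0.799 = 184.334 m.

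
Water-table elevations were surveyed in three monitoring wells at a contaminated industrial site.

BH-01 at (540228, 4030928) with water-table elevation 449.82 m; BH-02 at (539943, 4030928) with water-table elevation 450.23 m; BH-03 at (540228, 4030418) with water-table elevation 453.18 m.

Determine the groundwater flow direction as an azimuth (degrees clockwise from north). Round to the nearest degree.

∂h/∂x = (450.23 − 449.82) / (539943 − 540228) = -0.001439
∂h/∂y = (453.18 − 449.82) / (4030418 − 4030928) = -0.006588
Flow direction (−∇h) has components (+0.001439 E, +0.006588 N).
Azimuth = atan2(E, N) = atan2(+0.001439, +0.006588) = 12.3° ≈ 012°.

012°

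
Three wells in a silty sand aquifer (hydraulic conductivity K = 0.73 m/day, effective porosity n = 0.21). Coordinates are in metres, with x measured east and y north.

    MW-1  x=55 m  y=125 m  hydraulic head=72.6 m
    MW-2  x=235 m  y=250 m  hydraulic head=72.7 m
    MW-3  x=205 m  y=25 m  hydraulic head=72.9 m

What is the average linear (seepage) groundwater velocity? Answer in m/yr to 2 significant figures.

2.1 m/yr

Taking MW-1 as reference: MW-2−MW-1 = (180, 125, +0.1); MW-3−MW-1 = (150, -100, +0.3).
Determinant of the coordinate differences = 180·(-100) − 150·125 = -36750.
∂h/∂x = [(+0.1)·(-100) − (+0.3)·125] / -36750 = +0.001293
∂h/∂y = [180·(+0.3) − 150·(+0.1)] / -36750 = -0.001061
|∇h| = √(0.001293² + -0.001061²) = 0.001673
Seepage velocity v = K·i/n = 0.73 × 0.001673 / 0.21 = 0.005816 m/day = 2.124 m/yr.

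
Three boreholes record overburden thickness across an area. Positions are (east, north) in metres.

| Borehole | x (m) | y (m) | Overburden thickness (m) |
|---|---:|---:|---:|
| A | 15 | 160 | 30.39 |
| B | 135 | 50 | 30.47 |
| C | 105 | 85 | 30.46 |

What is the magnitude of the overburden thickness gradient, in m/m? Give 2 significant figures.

0.0023 m/m

With d = a·x + b·y + c and A as origin, the differences give:
  120·a + (-110)·b = +0.08
  90·a + (-75)·b = +0.07
Eliminate b (×(-75) and ×(-110), subtract): 900·a = 1.700 → a = ∂d/∂x = +0.001889
Back-substitute: b = ∂d/∂y = +0.001333.
|∇f| = √(0.001889² + 0.001333²) = 0.002312 m/m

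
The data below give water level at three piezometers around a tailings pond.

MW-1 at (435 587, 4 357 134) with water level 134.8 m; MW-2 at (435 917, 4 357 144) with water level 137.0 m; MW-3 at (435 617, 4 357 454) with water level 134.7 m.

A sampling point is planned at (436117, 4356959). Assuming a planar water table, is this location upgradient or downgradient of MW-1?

Taking MW-1 as reference: MW-2−MW-1 = (330, 10, +2.2); MW-3−MW-1 = (30, 320, -0.1).
Determinant of the coordinate differences = 330·320 − 30·10 = 105300.
∂h/∂x = [(+2.2)·320 − (-0.1)·10] / 105300 = +0.006695
∂h/∂y = [330·(-0.1) − 30·(+2.2)] / 105300 = -0.0009402
Head at (436117, 4356959) = 134.8 + (+0.006695)·(530) + (-0.0009402)·(-175) = 138.51 m.
That is higher than the 134.8 m at MW-1, so the point is upgradient.

upgradient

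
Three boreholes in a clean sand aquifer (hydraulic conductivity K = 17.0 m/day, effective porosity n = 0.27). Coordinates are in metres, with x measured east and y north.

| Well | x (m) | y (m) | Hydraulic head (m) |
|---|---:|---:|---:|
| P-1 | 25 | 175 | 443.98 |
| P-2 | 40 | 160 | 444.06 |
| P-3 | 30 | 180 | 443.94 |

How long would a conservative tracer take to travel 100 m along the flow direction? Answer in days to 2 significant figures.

230 days

Taking P-1 as reference: P-2−P-1 = (15, -15, +0.08); P-3−P-1 = (5, 5, -0.04).
Determinant of the coordinate differences = 15·5 − 5·(-15) = 150.
∂h/∂x = [(+0.08)·5 − (-0.04)·(-15)] / 150 = -0.001333
∂h/∂y = [15·(-0.04) − 5·(+0.08)] / 150 = -0.006667
|∇h| = √(-0.001333² + -0.006667²) = 0.006799
Seepage velocity v = K·i/n = 17.0 × 0.006799 / 0.27 = 0.4281 m/day.
t = 100 / 0.4281 = 233.6 days.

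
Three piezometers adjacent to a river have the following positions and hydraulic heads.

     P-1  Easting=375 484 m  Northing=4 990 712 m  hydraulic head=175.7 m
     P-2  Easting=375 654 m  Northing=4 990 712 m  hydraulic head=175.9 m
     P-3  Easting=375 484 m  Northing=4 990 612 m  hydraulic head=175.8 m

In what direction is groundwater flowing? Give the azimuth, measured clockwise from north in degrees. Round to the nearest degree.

310°

∂h/∂x = (175.9 − 175.7) / (375654 − 375484) = +0.001176
∂h/∂y = (175.8 − 175.7) / (4990612 − 4990712) = -0.001000
Flow direction (−∇h) has components (-0.001176 E, +0.001000 N).
Azimuth = atan2(E, N) = atan2(-0.001176, +0.001000) = 310.4° ≈ 310°.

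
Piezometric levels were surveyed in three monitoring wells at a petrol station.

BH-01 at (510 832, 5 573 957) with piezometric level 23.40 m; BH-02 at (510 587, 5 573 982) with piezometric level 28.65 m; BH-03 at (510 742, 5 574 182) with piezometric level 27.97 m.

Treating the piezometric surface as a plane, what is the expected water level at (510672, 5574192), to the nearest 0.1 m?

29.5 m

Differences from BH-01: to BH-02 (Δx, Δy, Δh) = (-245, 25, +5.25); to BH-03 = (-90, 225, +4.57).
Determinant of the coordinate differences = (-245)·225 − (-90)·25 = -52875.
∂h/∂x = [(+5.25)·225 − (+4.57)·25] / -52875 = -0.02018
∂h/∂y = [(-245)·(+4.57) − (-90)·(+5.25)] / -52875 = +0.01224
h(510672, 5574192) = 23.40 + (-0.02018)·(-160) + (+0.01224)·(235) = 23.40 +3.229 +2.876 = 29.505 m.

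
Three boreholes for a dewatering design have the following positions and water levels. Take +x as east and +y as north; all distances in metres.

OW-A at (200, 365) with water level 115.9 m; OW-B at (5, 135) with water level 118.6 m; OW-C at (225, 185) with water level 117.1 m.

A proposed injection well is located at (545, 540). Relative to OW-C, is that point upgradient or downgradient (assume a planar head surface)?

Three-point gradient (reference OW-A): Δ to OW-B = (-195, -230, +2.7), Δ to OW-C = (25, -180, +1.2).
∂h/∂x = -0.005141, ∂h/∂y = -0.007381 (det = 40850).
Head at (545, 540) = 115.9 + (-0.005141)·(345) + (-0.007381)·(175) = 112.83 m.
That is lower than the 117.1 m at OW-C, so the point is downgradient.

downgradient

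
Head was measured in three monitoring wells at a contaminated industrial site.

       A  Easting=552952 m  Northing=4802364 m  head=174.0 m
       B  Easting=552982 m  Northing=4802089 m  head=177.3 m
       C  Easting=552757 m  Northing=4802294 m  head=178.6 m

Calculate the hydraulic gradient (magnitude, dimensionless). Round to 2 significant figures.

0.023

Differences from A: to B (Δx, Δy, Δh) = (30, -275, +3.3); to C = (-195, -70, +4.6).
Determinant of the coordinate differences = 30·(-70) − (-195)·(-275) = -55725.
∂h/∂x = [(+3.3)·(-70) − (+4.6)·(-275)] / -55725 = -0.01856
∂h/∂y = [30·(+4.6) − (-195)·(+3.3)] / -55725 = -0.01402
|∇h| = √(-0.01856² + -0.01402²) = 0.02326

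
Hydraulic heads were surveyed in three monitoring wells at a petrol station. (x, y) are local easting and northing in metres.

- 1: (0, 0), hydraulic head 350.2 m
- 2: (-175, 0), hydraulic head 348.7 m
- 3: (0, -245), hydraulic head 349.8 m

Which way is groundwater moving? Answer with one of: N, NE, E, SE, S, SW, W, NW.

W

∂h/∂x = (348.7 − 350.2) / (-175 − 0) = +0.008571
∂h/∂y = (349.8 − 350.2) / (-245 − 0) = +0.001633
Flow = −∇h = (-0.008571 east, -0.001633 north), which points west.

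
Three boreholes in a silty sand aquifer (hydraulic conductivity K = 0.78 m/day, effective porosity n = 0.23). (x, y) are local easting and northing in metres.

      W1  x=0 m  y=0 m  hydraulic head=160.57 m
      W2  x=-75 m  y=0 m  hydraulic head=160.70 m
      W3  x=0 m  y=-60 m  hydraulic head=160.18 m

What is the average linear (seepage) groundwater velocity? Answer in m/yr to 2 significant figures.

∂h/∂x = (160.70 − 160.57) / (-75 − 0) = -0.001733
∂h/∂y = (160.18 − 160.57) / (-60 − 0) = +0.006500
|∇h| = √(-0.001733² + 0.006500²) = 0.006727
Seepage velocity v = K·i/n = 0.78 × 0.006727 / 0.23 = 0.02281 m/day = 8.331 m/yr.

8.3 m/yr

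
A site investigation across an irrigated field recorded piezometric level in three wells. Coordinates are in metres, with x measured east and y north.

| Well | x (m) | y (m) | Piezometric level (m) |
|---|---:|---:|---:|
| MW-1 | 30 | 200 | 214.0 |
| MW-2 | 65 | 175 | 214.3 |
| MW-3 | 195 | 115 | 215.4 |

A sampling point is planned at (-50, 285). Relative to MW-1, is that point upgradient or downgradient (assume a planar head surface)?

downgradient

Differences from MW-1: to MW-2 (Δx, Δy, Δh) = (35, -25, +0.3); to MW-3 = (165, -85, +1.4).
Determinant of the coordinate differences = 35·(-85) − 165·(-25) = 1150.
∂h/∂x = [(+0.3)·(-85) − (+1.4)·(-25)] / 1150 = +0.008261
∂h/∂y = [35·(+1.4) − 165·(+0.3)] / 1150 = -0.0004348
Head at (-50, 285) = 214.0 + (+0.008261)·(-80) + (-0.0004348)·(85) = 213.30 m.
That is lower than the 214.0 m at MW-1, so the point is downgradient.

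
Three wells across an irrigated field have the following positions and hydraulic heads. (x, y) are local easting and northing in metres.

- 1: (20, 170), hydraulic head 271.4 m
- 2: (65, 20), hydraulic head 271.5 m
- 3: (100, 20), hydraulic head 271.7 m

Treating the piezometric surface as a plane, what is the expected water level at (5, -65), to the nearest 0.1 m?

Differences from 1: to 2 (Δx, Δy, Δh) = (45, -150, +0.1); to 3 = (80, -150, +0.3).
Solve a·Δx + b·Δy = Δh: det = 45·(-150) − 80·(-150) = 5250.
∂h/∂x = [(+0.1)·(-150) − (+0.3)·(-150)] / 5250 = +0.005714
∂h/∂y = [45·(+0.3) − 80·(+0.1)] / 5250 = +0.001048
h(5, -65) = 271.4 + (+0.005714)·(-15) + (+0.001048)·(-235) = 271.4 -0.086 -0.246 = 271.068 m.

271.1 m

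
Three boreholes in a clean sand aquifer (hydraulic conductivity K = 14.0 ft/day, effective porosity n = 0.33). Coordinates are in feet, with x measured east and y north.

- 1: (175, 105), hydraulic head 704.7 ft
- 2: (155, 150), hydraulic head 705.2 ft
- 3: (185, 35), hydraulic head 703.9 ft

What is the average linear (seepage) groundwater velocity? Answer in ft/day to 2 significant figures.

0.49 ft/day

With h = a·x + b·y + c and 1 as origin, the differences give:
  (-20)·a + 45·b = +0.5
  10·a + (-70)·b = -0.8
Eliminate b (×(-70) and ×45, subtract): 950·a = 1.00 → a = ∂h/∂x = +0.001053
Back-substitute: b = ∂h/∂y = +0.01158.
|∇h| = √(0.001053² + 0.01158²) = 0.01163
Seepage velocity v = K·i/n = 14.0 × 0.01163 / 0.33 = 0.4934 ft/day.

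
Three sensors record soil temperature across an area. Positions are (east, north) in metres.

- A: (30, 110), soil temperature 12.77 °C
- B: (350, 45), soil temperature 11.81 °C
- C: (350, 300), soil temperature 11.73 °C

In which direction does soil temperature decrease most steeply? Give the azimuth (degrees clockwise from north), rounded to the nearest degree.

Three-point gradient (reference A): Δ to B = (320, -65, -0.96), Δ to C = (320, 190, -1.04).
∂T/∂x = -0.003064, ∂T/∂y = -0.0003137 (det = 81600).
Steepest decrease is along −∇f: components (+0.003064 E, +0.0003137 N).
Azimuth = atan2(+0.003064, +0.0003137) = 84.2° ≈ 084°.

084°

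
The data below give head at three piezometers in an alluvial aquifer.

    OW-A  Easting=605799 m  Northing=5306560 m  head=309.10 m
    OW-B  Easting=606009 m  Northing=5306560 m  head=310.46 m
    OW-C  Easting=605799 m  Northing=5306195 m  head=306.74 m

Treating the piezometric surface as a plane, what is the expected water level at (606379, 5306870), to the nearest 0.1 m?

314.9 m

∂h/∂x = (310.46 − 309.10) / (606009 − 605799) = +0.006476
∂h/∂y = (306.74 − 309.10) / (5306195 − 5306560) = +0.006466
h(606379, 5306870) = 309.10 + (+0.006476)·(580) + (+0.006466)·(310) = 309.10 +3.756 +2.004 = 314.861 m.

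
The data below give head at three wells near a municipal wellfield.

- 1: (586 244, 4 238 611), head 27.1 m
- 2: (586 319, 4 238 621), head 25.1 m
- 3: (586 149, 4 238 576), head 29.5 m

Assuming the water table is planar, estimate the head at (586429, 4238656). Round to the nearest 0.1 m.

22.3 m

Three-point gradient (reference 1): Δ to 2 = (75, 10, -2.0), Δ to 3 = (-95, -35, +2.4).
∂h/∂x = -0.02746, ∂h/∂y = +0.005970 (det = -1675).
h(586429, 4238656) = 27.1 + (-0.02746)·(185) + (+0.005970)·(45) = 27.1 -5.081 +0.269 = 22.288 m.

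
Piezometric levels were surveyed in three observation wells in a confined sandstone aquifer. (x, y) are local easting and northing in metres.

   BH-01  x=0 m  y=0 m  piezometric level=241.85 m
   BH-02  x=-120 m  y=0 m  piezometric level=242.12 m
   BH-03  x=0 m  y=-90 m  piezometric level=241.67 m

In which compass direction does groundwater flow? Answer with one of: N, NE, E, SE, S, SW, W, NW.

SE

∂h/∂x = (242.12 − 241.85) / (-120 − 0) = -0.002250
∂h/∂y = (241.67 − 241.85) / (-90 − 0) = +0.002000
Flow = −∇h = (+0.002250 east, -0.002000 north), which points southeast.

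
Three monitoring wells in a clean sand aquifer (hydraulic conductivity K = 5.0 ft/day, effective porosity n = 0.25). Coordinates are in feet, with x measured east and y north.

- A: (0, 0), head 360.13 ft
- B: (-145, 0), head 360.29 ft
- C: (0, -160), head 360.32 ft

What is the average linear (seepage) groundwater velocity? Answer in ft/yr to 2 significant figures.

12 ft/yr

∂h/∂x = (360.29 − 360.13) / (-145 − 0) = -0.001103
∂h/∂y = (360.32 − 360.13) / (-160 − 0) = -0.001187
|∇h| = √(-0.001103² + -0.001187²) = 0.00162
Seepage velocity v = K·i/n = 5.0 × 0.00162 / 0.25 = 0.0324 ft/day = 11.83 ft/yr.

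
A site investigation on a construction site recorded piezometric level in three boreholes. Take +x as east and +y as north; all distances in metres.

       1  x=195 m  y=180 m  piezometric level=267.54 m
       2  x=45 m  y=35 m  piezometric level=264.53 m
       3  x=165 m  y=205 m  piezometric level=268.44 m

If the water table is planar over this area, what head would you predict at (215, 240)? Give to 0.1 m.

Taking 1 as reference: 2−1 = (-150, -145, -3.01); 3−1 = (-30, 25, +0.90).
Solve a·Δx + b·Δy = Δh: det = (-150)·25 − (-30)·(-145) = -8100.
∂h/∂x = [(-3.01)·25 − (+0.90)·(-145)] / -8100 = -0.006821
∂h/∂y = [(-150)·(+0.90) − (-30)·(-3.01)] / -8100 = +0.02781
h(215, 240) = 267.54 + (-0.006821)·(20) + (+0.02781)·(60) = 267.54 -0.136 +1.669 = 269.072 m.

269.1 m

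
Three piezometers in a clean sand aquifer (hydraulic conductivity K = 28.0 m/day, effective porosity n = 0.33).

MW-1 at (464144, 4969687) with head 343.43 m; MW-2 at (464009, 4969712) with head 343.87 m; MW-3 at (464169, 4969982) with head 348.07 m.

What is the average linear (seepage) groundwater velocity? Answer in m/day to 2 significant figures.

With h = a·x + b·y + c and MW-1 as origin, the differences give:
  (-135)·a + 25·b = +0.44
  25·a + 295·b = +4.64
Eliminate b (×295 and ×25, subtract): -40450·a = 13.800 → a = ∂h/∂x = -0.0003412
Back-substitute: b = ∂h/∂y = +0.01576.
|∇h| = √(-0.0003412² + 0.01576²) = 0.01576
Seepage velocity v = K·i/n = 28.0 × 0.01576 / 0.33 = 1.337 m/day.

1.3 m/day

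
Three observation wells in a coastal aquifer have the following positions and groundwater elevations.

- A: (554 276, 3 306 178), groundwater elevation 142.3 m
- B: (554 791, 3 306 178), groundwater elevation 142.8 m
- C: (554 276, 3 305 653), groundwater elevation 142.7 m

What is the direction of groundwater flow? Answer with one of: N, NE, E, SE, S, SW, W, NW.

∂h/∂x = (142.8 − 142.3) / (554791 − 554276) = +0.0009709
∂h/∂y = (142.7 − 142.3) / (3305653 − 3306178) = -0.0007619
Flow = −∇h = (-0.0009709 east, +0.0007619 north), which points northwest.

NW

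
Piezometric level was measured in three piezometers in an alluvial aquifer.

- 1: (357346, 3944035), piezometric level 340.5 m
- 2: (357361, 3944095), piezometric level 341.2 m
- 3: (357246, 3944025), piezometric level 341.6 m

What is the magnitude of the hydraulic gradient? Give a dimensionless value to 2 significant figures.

With h = a·x + b·y + c and 1 as origin, the differences give:
  15·a + 60·b = +0.7
  (-100)·a + (-10)·b = +1.1
Eliminate b (×(-10) and ×60, subtract): 5850·a = -73.00 → a = ∂h/∂x = -0.01248
Back-substitute: b = ∂h/∂y = +0.01479.
|∇h| = √(-0.01248² + 0.01479²) = 0.01935

0.019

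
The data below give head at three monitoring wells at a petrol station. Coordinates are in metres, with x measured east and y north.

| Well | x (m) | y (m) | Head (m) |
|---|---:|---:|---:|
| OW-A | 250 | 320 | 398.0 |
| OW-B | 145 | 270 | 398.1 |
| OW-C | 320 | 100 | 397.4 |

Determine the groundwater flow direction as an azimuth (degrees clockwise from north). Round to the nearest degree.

Three-point gradient (reference OW-A): Δ to OW-B = (-105, -50, +0.1), Δ to OW-C = (70, -220, -0.6).
∂h/∂x = -0.001955, ∂h/∂y = +0.002105 (det = 26600).
Flow direction (−∇h) has components (+0.001955 E, -0.002105 N).
Azimuth = atan2(E, N) = atan2(+0.001955, -0.002105) = 137.1° ≈ 137°.

137°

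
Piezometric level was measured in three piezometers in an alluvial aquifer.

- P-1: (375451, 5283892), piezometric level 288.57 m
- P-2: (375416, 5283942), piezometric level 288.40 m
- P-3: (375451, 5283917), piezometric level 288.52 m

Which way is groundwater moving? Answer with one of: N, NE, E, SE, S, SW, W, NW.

Three-point gradient (reference P-1): Δ to P-2 = (-35, 50, -0.17), Δ to P-3 = (0, 25, -0.05).
∂h/∂x = +0.002000, ∂h/∂y = -0.002000 (det = -875).
Flow = −∇h = (-0.002000 east, +0.002000 north), which points northwest.

NW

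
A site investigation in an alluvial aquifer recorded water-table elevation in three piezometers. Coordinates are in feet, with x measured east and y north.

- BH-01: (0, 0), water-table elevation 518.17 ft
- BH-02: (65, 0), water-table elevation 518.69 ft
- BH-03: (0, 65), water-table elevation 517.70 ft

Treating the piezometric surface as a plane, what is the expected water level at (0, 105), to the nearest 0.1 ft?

517.4 ft

∂h/∂x = (518.69 − 518.17) / (65 − 0) = +0.008000
∂h/∂y = (517.70 − 518.17) / (65 − 0) = -0.007231
h(0, 105) = 518.17 + (+0.008000)·(0) + (-0.007231)·(105) = 518.17 +0.000 -0.759 = 517.411 ft.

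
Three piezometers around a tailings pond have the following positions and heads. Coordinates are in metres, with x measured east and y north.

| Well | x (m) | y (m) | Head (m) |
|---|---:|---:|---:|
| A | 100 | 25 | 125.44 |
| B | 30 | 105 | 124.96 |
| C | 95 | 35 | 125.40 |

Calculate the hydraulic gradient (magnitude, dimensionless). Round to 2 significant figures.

0.0055

Three-point gradient (reference A): Δ to B = (-70, 80, -0.48), Δ to C = (-5, 10, -0.04).
∂h/∂x = +0.005333, ∂h/∂y = -0.001333 (det = -300).
|∇h| = √(0.005333² + -0.001333²) = 0.005497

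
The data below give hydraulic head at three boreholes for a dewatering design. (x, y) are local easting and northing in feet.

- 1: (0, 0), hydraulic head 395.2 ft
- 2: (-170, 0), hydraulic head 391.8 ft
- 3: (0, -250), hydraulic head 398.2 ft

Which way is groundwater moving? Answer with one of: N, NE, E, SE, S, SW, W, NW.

NW

∂h/∂x = (391.8 − 395.2) / (-170 − 0) = +0.02000
∂h/∂y = (398.2 − 395.2) / (-250 − 0) = -0.01200
Flow = −∇h = (-0.02000 east, +0.01200 north), which points northwest.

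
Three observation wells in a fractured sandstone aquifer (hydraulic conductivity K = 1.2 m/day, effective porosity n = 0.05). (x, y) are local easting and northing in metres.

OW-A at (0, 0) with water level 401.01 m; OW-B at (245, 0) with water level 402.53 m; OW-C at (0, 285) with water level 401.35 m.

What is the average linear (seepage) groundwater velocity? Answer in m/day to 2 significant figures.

0.15 m/day

∂h/∂x = (402.53 − 401.01) / (245 − 0) = +0.006204
∂h/∂y = (401.35 − 401.01) / (285 − 0) = +0.001193
|∇h| = √(0.006204² + 0.001193²) = 0.006318
Seepage velocity v = K·i/n = 1.2 × 0.006318 / 0.05 = 0.1516 m/day.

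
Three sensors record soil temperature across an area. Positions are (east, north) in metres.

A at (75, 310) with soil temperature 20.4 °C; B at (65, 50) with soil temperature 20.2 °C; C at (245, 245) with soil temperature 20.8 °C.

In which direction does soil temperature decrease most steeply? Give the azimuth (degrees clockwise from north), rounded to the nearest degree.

With T = a·x + b·y + c and A as origin, the differences give:
  (-10)·a + (-260)·b = -0.2
  170·a + (-65)·b = +0.4
Eliminate b (×(-65) and ×(-260), subtract): 44850·a = 117.00 → a = ∂T/∂x = +0.002609
Back-substitute: b = ∂T/∂y = +0.0006689.
Steepest decrease is along −∇f: components (-0.002609 E, -0.0006689 N).
Azimuth = atan2(-0.002609, -0.0006689) = 255.6° ≈ 256°.

256°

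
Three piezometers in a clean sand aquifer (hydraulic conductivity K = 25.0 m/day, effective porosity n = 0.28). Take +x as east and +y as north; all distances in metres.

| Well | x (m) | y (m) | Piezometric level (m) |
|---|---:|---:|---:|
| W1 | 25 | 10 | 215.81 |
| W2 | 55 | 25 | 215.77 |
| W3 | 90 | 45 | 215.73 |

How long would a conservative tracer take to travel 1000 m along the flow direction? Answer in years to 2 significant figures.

With h = a·x + b·y + c and W1 as origin, the differences give:
  30·a + 15·b = -0.04
  65·a + 35·b = -0.08
Eliminate b (×35 and ×15, subtract): 75·a = -0.200 → a = ∂h/∂x = -0.002667
Back-substitute: b = ∂h/∂y = +0.002667.
|∇h| = √(-0.002667² + 0.002667²) = 0.003772
Seepage velocity v = K·i/n = 25.0 × 0.003772 / 0.28 = 0.3368 m/day.
t = 1000 / 0.3368 = 2969 days = 8.13 years.

8.1 years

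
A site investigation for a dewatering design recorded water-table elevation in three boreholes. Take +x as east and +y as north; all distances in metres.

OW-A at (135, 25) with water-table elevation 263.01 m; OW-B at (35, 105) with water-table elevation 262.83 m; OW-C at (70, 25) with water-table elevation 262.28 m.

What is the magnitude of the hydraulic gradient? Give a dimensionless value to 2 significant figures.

0.016

Differences from OW-A: to OW-B (Δx, Δy, Δh) = (-100, 80, -0.18); to OW-C = (-65, 0, -0.73).
Determinant of the coordinate differences = (-100)·0 − (-65)·80 = 5200.
∂h/∂x = [(-0.18)·0 − (-0.73)·80] / 5200 = +0.01123
∂h/∂y = [(-100)·(-0.73) − (-65)·(-0.18)] / 5200 = +0.01179
|∇h| = √(0.01123² + 0.01179²) = 0.01628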